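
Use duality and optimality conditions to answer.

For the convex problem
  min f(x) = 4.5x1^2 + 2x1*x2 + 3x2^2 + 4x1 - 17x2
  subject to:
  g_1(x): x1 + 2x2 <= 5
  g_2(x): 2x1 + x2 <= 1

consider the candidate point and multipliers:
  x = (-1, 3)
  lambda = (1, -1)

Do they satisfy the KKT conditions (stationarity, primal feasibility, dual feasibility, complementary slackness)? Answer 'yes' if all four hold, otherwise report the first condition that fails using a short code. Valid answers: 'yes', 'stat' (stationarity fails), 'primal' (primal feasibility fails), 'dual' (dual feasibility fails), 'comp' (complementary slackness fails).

Gradient of f: grad f(x) = Q x + c = (1, -1)
Constraint values g_i(x) = a_i^T x - b_i:
  g_1((-1, 3)) = 0
  g_2((-1, 3)) = 0
Stationarity residual: grad f(x) + sum_i lambda_i a_i = (0, 0)
  -> stationarity OK
Primal feasibility (all g_i <= 0): OK
Dual feasibility (all lambda_i >= 0): FAILS
Complementary slackness (lambda_i * g_i(x) = 0 for all i): OK

Verdict: the first failing condition is dual_feasibility -> dual.

dual


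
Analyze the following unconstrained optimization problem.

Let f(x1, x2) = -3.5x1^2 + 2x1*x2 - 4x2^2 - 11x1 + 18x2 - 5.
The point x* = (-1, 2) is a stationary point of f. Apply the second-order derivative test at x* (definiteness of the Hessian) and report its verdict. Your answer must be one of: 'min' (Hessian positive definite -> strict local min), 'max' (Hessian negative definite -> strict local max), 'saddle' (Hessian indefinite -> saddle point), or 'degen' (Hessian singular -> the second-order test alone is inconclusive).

Compute the Hessian H = grad^2 f:
  H = [[-7, 2], [2, -8]]
Verify stationarity: grad f(x*) = H x* + g = (0, 0).
Eigenvalues of H: -9.5616, -5.4384.
Both eigenvalues < 0, so H is negative definite -> x* is a strict local max.

max


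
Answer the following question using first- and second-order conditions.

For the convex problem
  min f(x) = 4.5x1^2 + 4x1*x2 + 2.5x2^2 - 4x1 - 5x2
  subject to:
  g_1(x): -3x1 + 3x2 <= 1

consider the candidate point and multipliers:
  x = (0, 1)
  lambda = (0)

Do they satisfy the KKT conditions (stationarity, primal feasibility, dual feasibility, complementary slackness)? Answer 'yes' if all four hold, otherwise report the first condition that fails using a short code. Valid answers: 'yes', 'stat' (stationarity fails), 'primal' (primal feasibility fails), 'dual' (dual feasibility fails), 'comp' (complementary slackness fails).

Gradient of f: grad f(x) = Q x + c = (0, 0)
Constraint values g_i(x) = a_i^T x - b_i:
  g_1((0, 1)) = 2
Stationarity residual: grad f(x) + sum_i lambda_i a_i = (0, 0)
  -> stationarity OK
Primal feasibility (all g_i <= 0): FAILS
Dual feasibility (all lambda_i >= 0): OK
Complementary slackness (lambda_i * g_i(x) = 0 for all i): OK

Verdict: the first failing condition is primal_feasibility -> primal.

primal


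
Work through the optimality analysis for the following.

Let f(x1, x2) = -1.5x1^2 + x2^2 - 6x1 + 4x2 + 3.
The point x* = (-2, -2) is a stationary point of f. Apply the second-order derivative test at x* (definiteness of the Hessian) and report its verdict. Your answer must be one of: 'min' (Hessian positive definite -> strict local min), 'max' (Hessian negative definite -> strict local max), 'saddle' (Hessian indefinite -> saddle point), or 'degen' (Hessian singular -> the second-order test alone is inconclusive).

Compute the Hessian H = grad^2 f:
  H = [[-3, 0], [0, 2]]
Verify stationarity: grad f(x*) = H x* + g = (0, 0).
Eigenvalues of H: -3, 2.
Eigenvalues have mixed signs, so H is indefinite -> x* is a saddle point.

saddle


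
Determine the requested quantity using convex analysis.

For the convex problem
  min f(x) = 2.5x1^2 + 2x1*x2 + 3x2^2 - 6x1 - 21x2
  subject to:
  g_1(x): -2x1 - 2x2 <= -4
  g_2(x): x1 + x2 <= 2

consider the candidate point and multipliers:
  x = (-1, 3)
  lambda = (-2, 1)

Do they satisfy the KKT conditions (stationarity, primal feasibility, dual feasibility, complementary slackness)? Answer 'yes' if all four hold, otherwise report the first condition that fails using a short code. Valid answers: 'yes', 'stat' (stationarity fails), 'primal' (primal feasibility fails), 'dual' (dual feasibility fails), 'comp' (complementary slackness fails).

Gradient of f: grad f(x) = Q x + c = (-5, -5)
Constraint values g_i(x) = a_i^T x - b_i:
  g_1((-1, 3)) = 0
  g_2((-1, 3)) = 0
Stationarity residual: grad f(x) + sum_i lambda_i a_i = (0, 0)
  -> stationarity OK
Primal feasibility (all g_i <= 0): OK
Dual feasibility (all lambda_i >= 0): FAILS
Complementary slackness (lambda_i * g_i(x) = 0 for all i): OK

Verdict: the first failing condition is dual_feasibility -> dual.

dual


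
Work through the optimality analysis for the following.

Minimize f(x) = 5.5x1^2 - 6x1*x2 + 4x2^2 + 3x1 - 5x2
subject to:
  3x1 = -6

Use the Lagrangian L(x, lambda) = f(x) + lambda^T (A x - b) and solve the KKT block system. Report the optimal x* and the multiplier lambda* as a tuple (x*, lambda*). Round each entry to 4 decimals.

Form the Lagrangian:
  L(x, lambda) = (1/2) x^T Q x + c^T x + lambda^T (A x - b)
Stationarity (grad_x L = 0): Q x + c + A^T lambda = 0.
Primal feasibility: A x = b.

This gives the KKT block system:
  [ Q   A^T ] [ x     ]   [-c ]
  [ A    0  ] [ lambda ] = [ b ]

Solving the linear system:
  x*      = (-2, -0.875)
  lambda* = (4.5833)
  f(x*)   = 12.9375

x* = (-2, -0.875), lambda* = (4.5833)


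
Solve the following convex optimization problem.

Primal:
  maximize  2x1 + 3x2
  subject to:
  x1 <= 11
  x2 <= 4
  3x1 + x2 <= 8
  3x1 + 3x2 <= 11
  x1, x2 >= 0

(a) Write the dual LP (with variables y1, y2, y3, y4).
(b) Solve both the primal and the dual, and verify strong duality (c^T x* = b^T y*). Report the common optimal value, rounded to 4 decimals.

The standard primal-dual pair for 'max c^T x s.t. A x <= b, x >= 0' is:
  Dual:  min b^T y  s.t.  A^T y >= c,  y >= 0.

So the dual LP is:
  minimize  11y1 + 4y2 + 8y3 + 11y4
  subject to:
    y1 + 3y3 + 3y4 >= 2
    y2 + y3 + 3y4 >= 3
    y1, y2, y3, y4 >= 0

Solving the primal: x* = (0, 3.6667).
  primal value c^T x* = 11.
Solving the dual: y* = (0, 0, 0, 1).
  dual value b^T y* = 11.
Strong duality: c^T x* = b^T y*. Confirmed.

11


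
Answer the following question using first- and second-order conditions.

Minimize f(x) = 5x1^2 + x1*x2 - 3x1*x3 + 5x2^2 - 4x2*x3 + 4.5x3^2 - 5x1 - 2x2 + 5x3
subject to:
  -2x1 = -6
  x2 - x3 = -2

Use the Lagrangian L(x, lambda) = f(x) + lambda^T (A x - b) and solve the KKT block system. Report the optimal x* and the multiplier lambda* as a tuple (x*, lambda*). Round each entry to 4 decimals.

Form the Lagrangian:
  L(x, lambda) = (1/2) x^T Q x + c^T x + lambda^T (A x - b)
Stationarity (grad_x L = 0): Q x + c + A^T lambda = 0.
Primal feasibility: A x = b.

This gives the KKT block system:
  [ Q   A^T ] [ x     ]   [-c ]
  [ A    0  ] [ lambda ] = [ b ]

Solving the linear system:
  x*      = (3, -0.6364, 1.3636)
  lambda* = (10.1364, 10.8182)
  f(x*)   = 37.7727

x* = (3, -0.6364, 1.3636), lambda* = (10.1364, 10.8182)


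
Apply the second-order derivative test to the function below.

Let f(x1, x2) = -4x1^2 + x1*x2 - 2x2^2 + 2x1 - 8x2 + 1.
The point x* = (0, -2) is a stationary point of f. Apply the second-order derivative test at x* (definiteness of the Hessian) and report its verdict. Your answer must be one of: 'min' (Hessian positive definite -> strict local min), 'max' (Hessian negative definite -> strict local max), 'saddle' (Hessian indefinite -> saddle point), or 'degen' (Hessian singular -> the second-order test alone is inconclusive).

Compute the Hessian H = grad^2 f:
  H = [[-8, 1], [1, -4]]
Verify stationarity: grad f(x*) = H x* + g = (0, 0).
Eigenvalues of H: -8.2361, -3.7639.
Both eigenvalues < 0, so H is negative definite -> x* is a strict local max.

max


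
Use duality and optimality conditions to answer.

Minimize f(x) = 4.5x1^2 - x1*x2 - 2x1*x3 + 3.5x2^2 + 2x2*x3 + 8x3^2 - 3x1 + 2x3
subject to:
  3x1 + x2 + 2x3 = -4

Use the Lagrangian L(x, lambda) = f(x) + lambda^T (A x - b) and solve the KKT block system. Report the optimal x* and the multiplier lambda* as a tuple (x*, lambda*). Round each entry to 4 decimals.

Form the Lagrangian:
  L(x, lambda) = (1/2) x^T Q x + c^T x + lambda^T (A x - b)
Stationarity (grad_x L = 0): Q x + c + A^T lambda = 0.
Primal feasibility: A x = b.

This gives the KKT block system:
  [ Q   A^T ] [ x     ]   [-c ]
  [ A    0  ] [ lambda ] = [ b ]

Solving the linear system:
  x*      = (-0.8333, -0.3889, -0.5556)
  lambda* = (3)
  f(x*)   = 6.6944

x* = (-0.8333, -0.3889, -0.5556), lambda* = (3)


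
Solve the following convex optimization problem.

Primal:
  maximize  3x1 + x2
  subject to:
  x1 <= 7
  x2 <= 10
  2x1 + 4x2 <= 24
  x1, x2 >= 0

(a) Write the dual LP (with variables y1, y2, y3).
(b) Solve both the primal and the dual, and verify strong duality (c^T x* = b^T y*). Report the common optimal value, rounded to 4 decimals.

The standard primal-dual pair for 'max c^T x s.t. A x <= b, x >= 0' is:
  Dual:  min b^T y  s.t.  A^T y >= c,  y >= 0.

So the dual LP is:
  minimize  7y1 + 10y2 + 24y3
  subject to:
    y1 + 2y3 >= 3
    y2 + 4y3 >= 1
    y1, y2, y3 >= 0

Solving the primal: x* = (7, 2.5).
  primal value c^T x* = 23.5.
Solving the dual: y* = (2.5, 0, 0.25).
  dual value b^T y* = 23.5.
Strong duality: c^T x* = b^T y*. Confirmed.

23.5


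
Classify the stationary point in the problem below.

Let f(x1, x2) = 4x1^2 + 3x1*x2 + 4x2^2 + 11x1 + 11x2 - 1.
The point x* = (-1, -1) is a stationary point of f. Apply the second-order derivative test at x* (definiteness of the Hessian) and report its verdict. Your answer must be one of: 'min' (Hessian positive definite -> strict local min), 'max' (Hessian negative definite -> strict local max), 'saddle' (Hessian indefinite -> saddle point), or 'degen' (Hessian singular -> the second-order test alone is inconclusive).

Compute the Hessian H = grad^2 f:
  H = [[8, 3], [3, 8]]
Verify stationarity: grad f(x*) = H x* + g = (0, 0).
Eigenvalues of H: 5, 11.
Both eigenvalues > 0, so H is positive definite -> x* is a strict local min.

min


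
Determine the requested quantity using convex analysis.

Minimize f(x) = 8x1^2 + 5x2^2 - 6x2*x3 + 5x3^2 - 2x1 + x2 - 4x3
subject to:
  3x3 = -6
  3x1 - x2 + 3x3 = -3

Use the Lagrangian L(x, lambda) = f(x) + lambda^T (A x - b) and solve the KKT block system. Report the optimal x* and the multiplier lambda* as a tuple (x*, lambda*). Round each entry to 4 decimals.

Form the Lagrangian:
  L(x, lambda) = (1/2) x^T Q x + c^T x + lambda^T (A x - b)
Stationarity (grad_x L = 0): Q x + c + A^T lambda = 0.
Primal feasibility: A x = b.

This gives the KKT block system:
  [ Q   A^T ] [ x     ]   [-c ]
  [ A    0  ] [ lambda ] = [ b ]

Solving the linear system:
  x*      = (0.5, -1.5, -2)
  lambda* = (7, -2)
  f(x*)   = 20.75

x* = (0.5, -1.5, -2), lambda* = (7, -2)


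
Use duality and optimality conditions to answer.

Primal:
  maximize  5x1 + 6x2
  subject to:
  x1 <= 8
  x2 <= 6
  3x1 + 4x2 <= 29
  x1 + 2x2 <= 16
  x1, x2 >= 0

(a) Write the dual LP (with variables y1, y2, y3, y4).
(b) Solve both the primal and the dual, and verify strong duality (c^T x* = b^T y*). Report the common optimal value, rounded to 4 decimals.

The standard primal-dual pair for 'max c^T x s.t. A x <= b, x >= 0' is:
  Dual:  min b^T y  s.t.  A^T y >= c,  y >= 0.

So the dual LP is:
  minimize  8y1 + 6y2 + 29y3 + 16y4
  subject to:
    y1 + 3y3 + y4 >= 5
    y2 + 4y3 + 2y4 >= 6
    y1, y2, y3, y4 >= 0

Solving the primal: x* = (8, 1.25).
  primal value c^T x* = 47.5.
Solving the dual: y* = (0.5, 0, 1.5, 0).
  dual value b^T y* = 47.5.
Strong duality: c^T x* = b^T y*. Confirmed.

47.5


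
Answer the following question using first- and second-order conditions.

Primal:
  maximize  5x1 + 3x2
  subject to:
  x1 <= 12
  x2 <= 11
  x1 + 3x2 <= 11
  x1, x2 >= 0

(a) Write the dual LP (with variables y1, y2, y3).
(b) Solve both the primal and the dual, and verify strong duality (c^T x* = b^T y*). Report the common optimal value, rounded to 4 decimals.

The standard primal-dual pair for 'max c^T x s.t. A x <= b, x >= 0' is:
  Dual:  min b^T y  s.t.  A^T y >= c,  y >= 0.

So the dual LP is:
  minimize  12y1 + 11y2 + 11y3
  subject to:
    y1 + y3 >= 5
    y2 + 3y3 >= 3
    y1, y2, y3 >= 0

Solving the primal: x* = (11, 0).
  primal value c^T x* = 55.
Solving the dual: y* = (0, 0, 5).
  dual value b^T y* = 55.
Strong duality: c^T x* = b^T y*. Confirmed.

55


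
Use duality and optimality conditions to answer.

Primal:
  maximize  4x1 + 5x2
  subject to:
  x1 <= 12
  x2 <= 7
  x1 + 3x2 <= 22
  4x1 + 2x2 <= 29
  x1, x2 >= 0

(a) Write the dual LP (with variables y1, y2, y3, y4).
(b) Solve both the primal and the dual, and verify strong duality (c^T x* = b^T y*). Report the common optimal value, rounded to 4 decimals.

The standard primal-dual pair for 'max c^T x s.t. A x <= b, x >= 0' is:
  Dual:  min b^T y  s.t.  A^T y >= c,  y >= 0.

So the dual LP is:
  minimize  12y1 + 7y2 + 22y3 + 29y4
  subject to:
    y1 + y3 + 4y4 >= 4
    y2 + 3y3 + 2y4 >= 5
    y1, y2, y3, y4 >= 0

Solving the primal: x* = (4.3, 5.9).
  primal value c^T x* = 46.7.
Solving the dual: y* = (0, 0, 1.2, 0.7).
  dual value b^T y* = 46.7.
Strong duality: c^T x* = b^T y*. Confirmed.

46.7


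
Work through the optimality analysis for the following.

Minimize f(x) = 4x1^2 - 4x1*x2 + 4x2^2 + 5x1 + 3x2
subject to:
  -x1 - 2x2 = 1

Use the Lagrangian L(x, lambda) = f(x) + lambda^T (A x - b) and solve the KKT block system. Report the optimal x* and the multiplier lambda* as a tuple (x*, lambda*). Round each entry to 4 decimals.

Form the Lagrangian:
  L(x, lambda) = (1/2) x^T Q x + c^T x + lambda^T (A x - b)
Stationarity (grad_x L = 0): Q x + c + A^T lambda = 0.
Primal feasibility: A x = b.

This gives the KKT block system:
  [ Q   A^T ] [ x     ]   [-c ]
  [ A    0  ] [ lambda ] = [ b ]

Solving the linear system:
  x*      = (-0.5357, -0.2321)
  lambda* = (1.6429)
  f(x*)   = -2.5089

x* = (-0.5357, -0.2321), lambda* = (1.6429)


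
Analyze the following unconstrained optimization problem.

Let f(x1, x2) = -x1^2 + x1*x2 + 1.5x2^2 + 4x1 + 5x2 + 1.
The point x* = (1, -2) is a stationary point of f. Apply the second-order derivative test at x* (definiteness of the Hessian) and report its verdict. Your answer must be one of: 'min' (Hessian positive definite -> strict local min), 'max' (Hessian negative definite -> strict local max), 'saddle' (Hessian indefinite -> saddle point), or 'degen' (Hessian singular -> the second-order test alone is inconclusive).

Compute the Hessian H = grad^2 f:
  H = [[-2, 1], [1, 3]]
Verify stationarity: grad f(x*) = H x* + g = (0, 0).
Eigenvalues of H: -2.1926, 3.1926.
Eigenvalues have mixed signs, so H is indefinite -> x* is a saddle point.

saddle


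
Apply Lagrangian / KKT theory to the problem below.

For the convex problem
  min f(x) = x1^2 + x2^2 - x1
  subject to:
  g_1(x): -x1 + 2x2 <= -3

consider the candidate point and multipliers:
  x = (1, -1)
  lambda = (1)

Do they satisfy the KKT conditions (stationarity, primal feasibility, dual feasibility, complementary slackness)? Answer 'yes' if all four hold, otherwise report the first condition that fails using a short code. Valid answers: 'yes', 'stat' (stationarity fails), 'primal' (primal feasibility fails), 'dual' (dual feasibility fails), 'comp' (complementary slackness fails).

Gradient of f: grad f(x) = Q x + c = (1, -2)
Constraint values g_i(x) = a_i^T x - b_i:
  g_1((1, -1)) = 0
Stationarity residual: grad f(x) + sum_i lambda_i a_i = (0, 0)
  -> stationarity OK
Primal feasibility (all g_i <= 0): OK
Dual feasibility (all lambda_i >= 0): OK
Complementary slackness (lambda_i * g_i(x) = 0 for all i): OK

Verdict: yes, KKT holds.

yes


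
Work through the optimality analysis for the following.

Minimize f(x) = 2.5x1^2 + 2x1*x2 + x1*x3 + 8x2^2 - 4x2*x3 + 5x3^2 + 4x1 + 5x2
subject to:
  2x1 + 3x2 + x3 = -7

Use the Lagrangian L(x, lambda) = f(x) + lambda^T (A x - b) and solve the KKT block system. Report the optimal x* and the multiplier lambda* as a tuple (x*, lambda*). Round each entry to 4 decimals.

Form the Lagrangian:
  L(x, lambda) = (1/2) x^T Q x + c^T x + lambda^T (A x - b)
Stationarity (grad_x L = 0): Q x + c + A^T lambda = 0.
Primal feasibility: A x = b.

This gives the KKT block system:
  [ Q   A^T ] [ x     ]   [-c ]
  [ A    0  ] [ lambda ] = [ b ]

Solving the linear system:
  x*      = (-1.8181, -0.9322, -0.5672)
  lambda* = (3.761)
  f(x*)   = 7.1968

x* = (-1.8181, -0.9322, -0.5672), lambda* = (3.761)


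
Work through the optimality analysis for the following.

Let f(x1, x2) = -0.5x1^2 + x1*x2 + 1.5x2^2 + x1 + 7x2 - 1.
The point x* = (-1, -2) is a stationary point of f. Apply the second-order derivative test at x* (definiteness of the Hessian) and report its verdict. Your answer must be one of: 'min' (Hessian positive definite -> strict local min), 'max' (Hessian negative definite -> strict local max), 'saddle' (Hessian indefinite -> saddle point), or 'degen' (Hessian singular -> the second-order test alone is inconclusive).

Compute the Hessian H = grad^2 f:
  H = [[-1, 1], [1, 3]]
Verify stationarity: grad f(x*) = H x* + g = (0, 0).
Eigenvalues of H: -1.2361, 3.2361.
Eigenvalues have mixed signs, so H is indefinite -> x* is a saddle point.

saddle


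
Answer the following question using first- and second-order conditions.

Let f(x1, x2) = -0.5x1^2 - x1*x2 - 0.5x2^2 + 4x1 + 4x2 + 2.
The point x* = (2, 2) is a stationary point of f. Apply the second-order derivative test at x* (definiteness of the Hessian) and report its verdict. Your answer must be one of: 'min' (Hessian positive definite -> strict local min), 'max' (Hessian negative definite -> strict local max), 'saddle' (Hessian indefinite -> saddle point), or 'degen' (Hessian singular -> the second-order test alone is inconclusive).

Compute the Hessian H = grad^2 f:
  H = [[-1, -1], [-1, -1]]
Verify stationarity: grad f(x*) = H x* + g = (0, 0).
Eigenvalues of H: -2, 0.
H has a zero eigenvalue (singular; negative semidefinite but not definite), so H is neither positive definite, negative definite, nor indefinite. The second-order test alone is inconclusive -> degen.
(Indeed, f is constant along the null direction of H through x*, so x* is not a strict local extremum.)

degen


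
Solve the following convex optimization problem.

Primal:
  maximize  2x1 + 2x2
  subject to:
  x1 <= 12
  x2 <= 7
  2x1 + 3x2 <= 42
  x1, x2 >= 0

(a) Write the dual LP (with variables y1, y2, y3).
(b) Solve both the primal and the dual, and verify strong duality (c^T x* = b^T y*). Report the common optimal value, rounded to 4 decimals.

The standard primal-dual pair for 'max c^T x s.t. A x <= b, x >= 0' is:
  Dual:  min b^T y  s.t.  A^T y >= c,  y >= 0.

So the dual LP is:
  minimize  12y1 + 7y2 + 42y3
  subject to:
    y1 + 2y3 >= 2
    y2 + 3y3 >= 2
    y1, y2, y3 >= 0

Solving the primal: x* = (12, 6).
  primal value c^T x* = 36.
Solving the dual: y* = (0.6667, 0, 0.6667).
  dual value b^T y* = 36.
Strong duality: c^T x* = b^T y*. Confirmed.

36


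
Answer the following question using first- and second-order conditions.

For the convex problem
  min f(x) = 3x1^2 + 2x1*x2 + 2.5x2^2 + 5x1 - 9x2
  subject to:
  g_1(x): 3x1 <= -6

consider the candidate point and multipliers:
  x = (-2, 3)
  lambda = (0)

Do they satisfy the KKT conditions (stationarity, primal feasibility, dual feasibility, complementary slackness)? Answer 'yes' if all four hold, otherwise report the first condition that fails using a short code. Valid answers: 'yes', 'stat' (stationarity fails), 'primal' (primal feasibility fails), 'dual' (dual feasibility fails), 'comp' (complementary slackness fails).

Gradient of f: grad f(x) = Q x + c = (-1, 2)
Constraint values g_i(x) = a_i^T x - b_i:
  g_1((-2, 3)) = 0
Stationarity residual: grad f(x) + sum_i lambda_i a_i = (-1, 2)
  -> stationarity FAILS
Primal feasibility (all g_i <= 0): OK
Dual feasibility (all lambda_i >= 0): OK
Complementary slackness (lambda_i * g_i(x) = 0 for all i): OK

Verdict: the first failing condition is stationarity -> stat.

stat


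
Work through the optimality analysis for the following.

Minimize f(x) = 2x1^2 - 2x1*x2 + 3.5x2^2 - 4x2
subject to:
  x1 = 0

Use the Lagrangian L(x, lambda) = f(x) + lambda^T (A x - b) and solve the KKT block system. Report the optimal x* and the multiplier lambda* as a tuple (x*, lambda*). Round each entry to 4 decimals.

Form the Lagrangian:
  L(x, lambda) = (1/2) x^T Q x + c^T x + lambda^T (A x - b)
Stationarity (grad_x L = 0): Q x + c + A^T lambda = 0.
Primal feasibility: A x = b.

This gives the KKT block system:
  [ Q   A^T ] [ x     ]   [-c ]
  [ A    0  ] [ lambda ] = [ b ]

Solving the linear system:
  x*      = (0, 0.5714)
  lambda* = (1.1429)
  f(x*)   = -1.1429

x* = (0, 0.5714), lambda* = (1.1429)


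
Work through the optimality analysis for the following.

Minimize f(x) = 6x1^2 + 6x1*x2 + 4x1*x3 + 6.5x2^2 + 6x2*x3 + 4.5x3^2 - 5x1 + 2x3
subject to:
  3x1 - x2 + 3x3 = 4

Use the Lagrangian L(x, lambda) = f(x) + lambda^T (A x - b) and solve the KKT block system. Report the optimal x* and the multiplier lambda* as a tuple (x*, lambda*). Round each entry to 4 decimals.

Form the Lagrangian:
  L(x, lambda) = (1/2) x^T Q x + c^T x + lambda^T (A x - b)
Stationarity (grad_x L = 0): Q x + c + A^T lambda = 0.
Primal feasibility: A x = b.

This gives the KKT block system:
  [ Q   A^T ] [ x     ]   [-c ]
  [ A    0  ] [ lambda ] = [ b ]

Solving the linear system:
  x*      = (0.9726, -0.6136, 0.1562)
  lambda* = (-1.2047)
  f(x*)   = 0.1341

x* = (0.9726, -0.6136, 0.1562), lambda* = (-1.2047)


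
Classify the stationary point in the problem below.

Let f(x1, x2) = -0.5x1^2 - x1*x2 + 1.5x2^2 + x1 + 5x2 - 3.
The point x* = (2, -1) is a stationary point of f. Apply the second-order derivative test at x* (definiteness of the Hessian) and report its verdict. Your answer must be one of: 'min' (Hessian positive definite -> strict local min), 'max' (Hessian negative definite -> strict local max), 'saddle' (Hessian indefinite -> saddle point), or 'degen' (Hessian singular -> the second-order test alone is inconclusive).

Compute the Hessian H = grad^2 f:
  H = [[-1, -1], [-1, 3]]
Verify stationarity: grad f(x*) = H x* + g = (0, 0).
Eigenvalues of H: -1.2361, 3.2361.
Eigenvalues have mixed signs, so H is indefinite -> x* is a saddle point.

saddle


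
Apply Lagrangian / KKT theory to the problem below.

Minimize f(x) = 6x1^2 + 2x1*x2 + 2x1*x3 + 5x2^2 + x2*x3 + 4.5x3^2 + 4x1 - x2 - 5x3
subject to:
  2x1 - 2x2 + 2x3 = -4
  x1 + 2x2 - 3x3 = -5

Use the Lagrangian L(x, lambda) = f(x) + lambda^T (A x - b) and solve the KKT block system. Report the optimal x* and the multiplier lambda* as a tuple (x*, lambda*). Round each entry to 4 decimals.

Form the Lagrangian:
  L(x, lambda) = (1/2) x^T Q x + c^T x + lambda^T (A x - b)
Stationarity (grad_x L = 0): Q x + c + A^T lambda = 0.
Primal feasibility: A x = b.

This gives the KKT block system:
  [ Q   A^T ] [ x     ]   [-c ]
  [ A    0  ] [ lambda ] = [ b ]

Solving the linear system:
  x*      = (-2.5475, 0.8098, 1.3574)
  lambda* = (7.9721, 6.2918)
  f(x*)   = 22.7803

x* = (-2.5475, 0.8098, 1.3574), lambda* = (7.9721, 6.2918)


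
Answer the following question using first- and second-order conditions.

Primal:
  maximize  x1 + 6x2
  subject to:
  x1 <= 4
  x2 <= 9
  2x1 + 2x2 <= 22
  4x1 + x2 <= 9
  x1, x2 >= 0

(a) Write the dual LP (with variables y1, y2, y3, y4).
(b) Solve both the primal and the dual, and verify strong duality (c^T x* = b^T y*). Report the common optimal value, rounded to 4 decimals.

The standard primal-dual pair for 'max c^T x s.t. A x <= b, x >= 0' is:
  Dual:  min b^T y  s.t.  A^T y >= c,  y >= 0.

So the dual LP is:
  minimize  4y1 + 9y2 + 22y3 + 9y4
  subject to:
    y1 + 2y3 + 4y4 >= 1
    y2 + 2y3 + y4 >= 6
    y1, y2, y3, y4 >= 0

Solving the primal: x* = (0, 9).
  primal value c^T x* = 54.
Solving the dual: y* = (0, 5.75, 0, 0.25).
  dual value b^T y* = 54.
Strong duality: c^T x* = b^T y*. Confirmed.

54


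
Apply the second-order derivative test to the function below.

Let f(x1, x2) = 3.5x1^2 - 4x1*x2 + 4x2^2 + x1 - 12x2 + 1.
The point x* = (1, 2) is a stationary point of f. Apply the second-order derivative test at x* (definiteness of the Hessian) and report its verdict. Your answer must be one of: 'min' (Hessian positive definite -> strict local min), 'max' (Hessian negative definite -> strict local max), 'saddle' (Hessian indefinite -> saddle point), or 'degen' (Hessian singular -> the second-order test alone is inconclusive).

Compute the Hessian H = grad^2 f:
  H = [[7, -4], [-4, 8]]
Verify stationarity: grad f(x*) = H x* + g = (0, 0).
Eigenvalues of H: 3.4689, 11.5311.
Both eigenvalues > 0, so H is positive definite -> x* is a strict local min.

min


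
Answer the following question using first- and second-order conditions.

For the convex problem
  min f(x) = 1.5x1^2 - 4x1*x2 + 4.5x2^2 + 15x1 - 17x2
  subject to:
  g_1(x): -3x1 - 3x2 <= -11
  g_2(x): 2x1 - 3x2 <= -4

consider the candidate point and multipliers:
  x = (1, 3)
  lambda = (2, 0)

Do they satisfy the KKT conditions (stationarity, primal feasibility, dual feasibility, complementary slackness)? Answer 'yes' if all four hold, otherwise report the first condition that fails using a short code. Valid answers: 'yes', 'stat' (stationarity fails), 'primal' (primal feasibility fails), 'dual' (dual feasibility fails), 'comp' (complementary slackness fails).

Gradient of f: grad f(x) = Q x + c = (6, 6)
Constraint values g_i(x) = a_i^T x - b_i:
  g_1((1, 3)) = -1
  g_2((1, 3)) = -3
Stationarity residual: grad f(x) + sum_i lambda_i a_i = (0, 0)
  -> stationarity OK
Primal feasibility (all g_i <= 0): OK
Dual feasibility (all lambda_i >= 0): OK
Complementary slackness (lambda_i * g_i(x) = 0 for all i): FAILS

Verdict: the first failing condition is complementary_slackness -> comp.

comp


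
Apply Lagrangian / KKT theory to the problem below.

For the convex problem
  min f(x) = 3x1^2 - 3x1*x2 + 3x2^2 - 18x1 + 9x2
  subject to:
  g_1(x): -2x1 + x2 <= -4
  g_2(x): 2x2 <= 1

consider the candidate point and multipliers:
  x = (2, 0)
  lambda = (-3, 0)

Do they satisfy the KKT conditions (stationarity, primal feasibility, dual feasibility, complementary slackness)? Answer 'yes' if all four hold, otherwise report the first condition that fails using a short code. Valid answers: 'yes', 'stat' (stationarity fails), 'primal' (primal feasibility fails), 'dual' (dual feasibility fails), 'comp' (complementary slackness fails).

Gradient of f: grad f(x) = Q x + c = (-6, 3)
Constraint values g_i(x) = a_i^T x - b_i:
  g_1((2, 0)) = 0
  g_2((2, 0)) = -1
Stationarity residual: grad f(x) + sum_i lambda_i a_i = (0, 0)
  -> stationarity OK
Primal feasibility (all g_i <= 0): OK
Dual feasibility (all lambda_i >= 0): FAILS
Complementary slackness (lambda_i * g_i(x) = 0 for all i): OK

Verdict: the first failing condition is dual_feasibility -> dual.

dual


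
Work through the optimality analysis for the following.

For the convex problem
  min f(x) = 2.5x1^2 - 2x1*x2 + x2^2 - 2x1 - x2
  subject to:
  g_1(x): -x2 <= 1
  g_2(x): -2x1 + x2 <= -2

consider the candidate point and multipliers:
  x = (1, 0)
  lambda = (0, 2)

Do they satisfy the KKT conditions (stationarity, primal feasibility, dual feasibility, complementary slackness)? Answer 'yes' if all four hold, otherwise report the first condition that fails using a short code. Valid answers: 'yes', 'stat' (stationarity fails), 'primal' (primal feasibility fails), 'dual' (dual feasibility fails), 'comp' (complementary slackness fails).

Gradient of f: grad f(x) = Q x + c = (3, -3)
Constraint values g_i(x) = a_i^T x - b_i:
  g_1((1, 0)) = -1
  g_2((1, 0)) = 0
Stationarity residual: grad f(x) + sum_i lambda_i a_i = (-1, -1)
  -> stationarity FAILS
Primal feasibility (all g_i <= 0): OK
Dual feasibility (all lambda_i >= 0): OK
Complementary slackness (lambda_i * g_i(x) = 0 for all i): OK

Verdict: the first failing condition is stationarity -> stat.

stat


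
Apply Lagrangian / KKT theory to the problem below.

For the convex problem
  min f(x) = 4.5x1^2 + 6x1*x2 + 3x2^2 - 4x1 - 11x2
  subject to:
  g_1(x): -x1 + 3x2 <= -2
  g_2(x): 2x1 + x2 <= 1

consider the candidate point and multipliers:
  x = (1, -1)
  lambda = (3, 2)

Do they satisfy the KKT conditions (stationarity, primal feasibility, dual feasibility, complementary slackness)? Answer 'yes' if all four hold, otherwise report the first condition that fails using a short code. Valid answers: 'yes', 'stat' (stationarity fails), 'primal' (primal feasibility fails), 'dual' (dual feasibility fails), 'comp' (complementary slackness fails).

Gradient of f: grad f(x) = Q x + c = (-1, -11)
Constraint values g_i(x) = a_i^T x - b_i:
  g_1((1, -1)) = -2
  g_2((1, -1)) = 0
Stationarity residual: grad f(x) + sum_i lambda_i a_i = (0, 0)
  -> stationarity OK
Primal feasibility (all g_i <= 0): OK
Dual feasibility (all lambda_i >= 0): OK
Complementary slackness (lambda_i * g_i(x) = 0 for all i): FAILS

Verdict: the first failing condition is complementary_slackness -> comp.

comp


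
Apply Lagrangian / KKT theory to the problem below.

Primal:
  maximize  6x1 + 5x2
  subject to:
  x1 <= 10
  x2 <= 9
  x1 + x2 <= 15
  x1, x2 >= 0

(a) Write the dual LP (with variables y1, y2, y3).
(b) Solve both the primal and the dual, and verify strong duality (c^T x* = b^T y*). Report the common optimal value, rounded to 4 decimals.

The standard primal-dual pair for 'max c^T x s.t. A x <= b, x >= 0' is:
  Dual:  min b^T y  s.t.  A^T y >= c,  y >= 0.

So the dual LP is:
  minimize  10y1 + 9y2 + 15y3
  subject to:
    y1 + y3 >= 6
    y2 + y3 >= 5
    y1, y2, y3 >= 0

Solving the primal: x* = (10, 5).
  primal value c^T x* = 85.
Solving the dual: y* = (1, 0, 5).
  dual value b^T y* = 85.
Strong duality: c^T x* = b^T y*. Confirmed.

85


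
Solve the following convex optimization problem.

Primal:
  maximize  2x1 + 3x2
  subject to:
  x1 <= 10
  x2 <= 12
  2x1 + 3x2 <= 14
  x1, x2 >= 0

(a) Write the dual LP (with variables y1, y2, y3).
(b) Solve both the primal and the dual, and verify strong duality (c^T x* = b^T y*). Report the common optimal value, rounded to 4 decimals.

The standard primal-dual pair for 'max c^T x s.t. A x <= b, x >= 0' is:
  Dual:  min b^T y  s.t.  A^T y >= c,  y >= 0.

So the dual LP is:
  minimize  10y1 + 12y2 + 14y3
  subject to:
    y1 + 2y3 >= 2
    y2 + 3y3 >= 3
    y1, y2, y3 >= 0

Solving the primal: x* = (7, 0).
  primal value c^T x* = 14.
Solving the dual: y* = (0, 0, 1).
  dual value b^T y* = 14.
Strong duality: c^T x* = b^T y*. Confirmed.

14


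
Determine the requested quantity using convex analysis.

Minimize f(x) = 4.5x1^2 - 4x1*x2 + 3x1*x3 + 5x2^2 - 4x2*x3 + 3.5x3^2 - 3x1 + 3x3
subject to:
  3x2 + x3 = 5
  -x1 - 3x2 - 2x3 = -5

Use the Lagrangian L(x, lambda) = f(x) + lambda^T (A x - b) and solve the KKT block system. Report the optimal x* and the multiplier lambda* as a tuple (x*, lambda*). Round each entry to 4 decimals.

Form the Lagrangian:
  L(x, lambda) = (1/2) x^T Q x + c^T x + lambda^T (A x - b)
Stationarity (grad_x L = 0): Q x + c + A^T lambda = 0.
Primal feasibility: A x = b.

This gives the KKT block system:
  [ Q   A^T ] [ x     ]   [-c ]
  [ A    0  ] [ lambda ] = [ b ]

Solving the linear system:
  x*      = (0.04, 1.68, -0.04)
  lambda* = (-15.08, -9.48)
  f(x*)   = 13.88

x* = (0.04, 1.68, -0.04), lambda* = (-15.08, -9.48)


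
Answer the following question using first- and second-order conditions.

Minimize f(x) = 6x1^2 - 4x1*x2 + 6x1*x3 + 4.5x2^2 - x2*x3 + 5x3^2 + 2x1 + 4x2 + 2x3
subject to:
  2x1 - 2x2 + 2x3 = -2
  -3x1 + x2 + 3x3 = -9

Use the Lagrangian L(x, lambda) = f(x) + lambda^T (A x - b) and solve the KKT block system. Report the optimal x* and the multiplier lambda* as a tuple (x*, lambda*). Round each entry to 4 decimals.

Form the Lagrangian:
  L(x, lambda) = (1/2) x^T Q x + c^T x + lambda^T (A x - b)
Stationarity (grad_x L = 0): Q x + c + A^T lambda = 0.
Primal feasibility: A x = b.

This gives the KKT block system:
  [ Q   A^T ] [ x     ]   [-c ]
  [ A    0  ] [ lambda ] = [ b ]

Solving the linear system:
  x*      = (1.0367, 0.055, -1.9817)
  lambda* = (2.3303, 2.3303)
  f(x*)   = 11.9817

x* = (1.0367, 0.055, -1.9817), lambda* = (2.3303, 2.3303)


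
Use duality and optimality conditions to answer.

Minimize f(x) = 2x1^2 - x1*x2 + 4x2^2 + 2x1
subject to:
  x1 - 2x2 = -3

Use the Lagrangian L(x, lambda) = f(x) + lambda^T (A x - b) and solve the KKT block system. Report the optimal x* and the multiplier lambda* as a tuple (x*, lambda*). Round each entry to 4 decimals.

Form the Lagrangian:
  L(x, lambda) = (1/2) x^T Q x + c^T x + lambda^T (A x - b)
Stationarity (grad_x L = 0): Q x + c + A^T lambda = 0.
Primal feasibility: A x = b.

This gives the KKT block system:
  [ Q   A^T ] [ x     ]   [-c ]
  [ A    0  ] [ lambda ] = [ b ]

Solving the linear system:
  x*      = (-1.3, 0.85)
  lambda* = (4.05)
  f(x*)   = 4.775

x* = (-1.3, 0.85), lambda* = (4.05)


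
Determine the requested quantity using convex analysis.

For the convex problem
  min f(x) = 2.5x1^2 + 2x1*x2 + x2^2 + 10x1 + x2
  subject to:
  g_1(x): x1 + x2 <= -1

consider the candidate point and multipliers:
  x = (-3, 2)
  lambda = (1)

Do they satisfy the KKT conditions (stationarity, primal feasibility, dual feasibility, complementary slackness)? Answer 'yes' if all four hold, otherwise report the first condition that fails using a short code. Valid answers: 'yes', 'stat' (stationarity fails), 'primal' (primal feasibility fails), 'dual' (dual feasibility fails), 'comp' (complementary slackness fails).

Gradient of f: grad f(x) = Q x + c = (-1, -1)
Constraint values g_i(x) = a_i^T x - b_i:
  g_1((-3, 2)) = 0
Stationarity residual: grad f(x) + sum_i lambda_i a_i = (0, 0)
  -> stationarity OK
Primal feasibility (all g_i <= 0): OK
Dual feasibility (all lambda_i >= 0): OK
Complementary slackness (lambda_i * g_i(x) = 0 for all i): OK

Verdict: yes, KKT holds.

yes


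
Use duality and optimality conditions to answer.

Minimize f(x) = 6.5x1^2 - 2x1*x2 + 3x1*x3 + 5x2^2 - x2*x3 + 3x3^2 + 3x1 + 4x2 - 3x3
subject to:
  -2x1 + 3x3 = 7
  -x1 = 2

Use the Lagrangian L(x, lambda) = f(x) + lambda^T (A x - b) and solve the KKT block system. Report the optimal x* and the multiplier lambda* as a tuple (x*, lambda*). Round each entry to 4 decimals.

Form the Lagrangian:
  L(x, lambda) = (1/2) x^T Q x + c^T x + lambda^T (A x - b)
Stationarity (grad_x L = 0): Q x + c + A^T lambda = 0.
Primal feasibility: A x = b.

This gives the KKT block system:
  [ Q   A^T ] [ x     ]   [-c ]
  [ A    0  ] [ lambda ] = [ b ]

Solving the linear system:
  x*      = (-2, -0.7, 1)
  lambda* = (0.7667, -20.1333)
  f(x*)   = 11.55

x* = (-2, -0.7, 1), lambda* = (0.7667, -20.1333)


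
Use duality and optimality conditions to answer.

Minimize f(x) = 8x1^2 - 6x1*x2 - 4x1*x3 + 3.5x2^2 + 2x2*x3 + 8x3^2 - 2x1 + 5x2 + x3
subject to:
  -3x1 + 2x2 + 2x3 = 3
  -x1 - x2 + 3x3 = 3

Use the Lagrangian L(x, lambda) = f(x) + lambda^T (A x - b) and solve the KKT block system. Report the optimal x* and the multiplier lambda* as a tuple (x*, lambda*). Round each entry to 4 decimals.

Form the Lagrangian:
  L(x, lambda) = (1/2) x^T Q x + c^T x + lambda^T (A x - b)
Stationarity (grad_x L = 0): Q x + c + A^T lambda = 0.
Primal feasibility: A x = b.

This gives the KKT block system:
  [ Q   A^T ] [ x     ]   [-c ]
  [ A    0  ] [ lambda ] = [ b ]

Solving the linear system:
  x*      = (-0.8557, -0.3738, 0.5902)
  lambda* = (-4.9016, -1.1049)
  f(x*)   = 9.2262

x* = (-0.8557, -0.3738, 0.5902), lambda* = (-4.9016, -1.1049)


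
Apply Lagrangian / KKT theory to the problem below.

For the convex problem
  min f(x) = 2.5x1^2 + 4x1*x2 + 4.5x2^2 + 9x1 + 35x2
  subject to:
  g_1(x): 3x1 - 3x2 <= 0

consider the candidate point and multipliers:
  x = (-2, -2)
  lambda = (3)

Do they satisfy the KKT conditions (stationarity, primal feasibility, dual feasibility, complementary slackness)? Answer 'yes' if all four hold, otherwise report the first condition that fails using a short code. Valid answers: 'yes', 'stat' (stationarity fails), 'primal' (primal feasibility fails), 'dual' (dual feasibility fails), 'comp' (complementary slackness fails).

Gradient of f: grad f(x) = Q x + c = (-9, 9)
Constraint values g_i(x) = a_i^T x - b_i:
  g_1((-2, -2)) = 0
Stationarity residual: grad f(x) + sum_i lambda_i a_i = (0, 0)
  -> stationarity OK
Primal feasibility (all g_i <= 0): OK
Dual feasibility (all lambda_i >= 0): OK
Complementary slackness (lambda_i * g_i(x) = 0 for all i): OK

Verdict: yes, KKT holds.

yes


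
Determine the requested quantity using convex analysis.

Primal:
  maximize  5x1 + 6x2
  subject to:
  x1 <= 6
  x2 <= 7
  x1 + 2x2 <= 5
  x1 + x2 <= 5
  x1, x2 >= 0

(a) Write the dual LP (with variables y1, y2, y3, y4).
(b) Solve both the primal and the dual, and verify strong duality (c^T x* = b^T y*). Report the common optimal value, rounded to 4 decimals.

The standard primal-dual pair for 'max c^T x s.t. A x <= b, x >= 0' is:
  Dual:  min b^T y  s.t.  A^T y >= c,  y >= 0.

So the dual LP is:
  minimize  6y1 + 7y2 + 5y3 + 5y4
  subject to:
    y1 + y3 + y4 >= 5
    y2 + 2y3 + y4 >= 6
    y1, y2, y3, y4 >= 0

Solving the primal: x* = (5, 0).
  primal value c^T x* = 25.
Solving the dual: y* = (0, 0, 1, 4).
  dual value b^T y* = 25.
Strong duality: c^T x* = b^T y*. Confirmed.

25


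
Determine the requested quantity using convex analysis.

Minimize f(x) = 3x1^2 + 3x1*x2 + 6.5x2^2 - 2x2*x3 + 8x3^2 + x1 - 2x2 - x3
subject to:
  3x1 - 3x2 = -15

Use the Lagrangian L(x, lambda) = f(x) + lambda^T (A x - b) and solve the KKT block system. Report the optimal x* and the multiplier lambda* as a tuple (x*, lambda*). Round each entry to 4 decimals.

Form the Lagrangian:
  L(x, lambda) = (1/2) x^T Q x + c^T x + lambda^T (A x - b)
Stationarity (grad_x L = 0): Q x + c + A^T lambda = 0.
Primal feasibility: A x = b.

This gives the KKT block system:
  [ Q   A^T ] [ x     ]   [-c ]
  [ A    0  ] [ lambda ] = [ b ]

Solving the linear system:
  x*      = (-3.1364, 1.8636, 0.2955)
  lambda* = (4.0758)
  f(x*)   = 26.9886

x* = (-3.1364, 1.8636, 0.2955), lambda* = (4.0758)


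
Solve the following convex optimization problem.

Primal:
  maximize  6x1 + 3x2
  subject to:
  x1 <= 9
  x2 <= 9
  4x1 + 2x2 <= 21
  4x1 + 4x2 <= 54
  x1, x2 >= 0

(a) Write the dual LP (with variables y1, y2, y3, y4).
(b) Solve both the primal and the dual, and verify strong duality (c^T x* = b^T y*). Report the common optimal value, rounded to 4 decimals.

The standard primal-dual pair for 'max c^T x s.t. A x <= b, x >= 0' is:
  Dual:  min b^T y  s.t.  A^T y >= c,  y >= 0.

So the dual LP is:
  minimize  9y1 + 9y2 + 21y3 + 54y4
  subject to:
    y1 + 4y3 + 4y4 >= 6
    y2 + 2y3 + 4y4 >= 3
    y1, y2, y3, y4 >= 0

Solving the primal: x* = (5.25, 0).
  primal value c^T x* = 31.5.
Solving the dual: y* = (0, 0, 1.5, 0).
  dual value b^T y* = 31.5.
Strong duality: c^T x* = b^T y*. Confirmed.

31.5


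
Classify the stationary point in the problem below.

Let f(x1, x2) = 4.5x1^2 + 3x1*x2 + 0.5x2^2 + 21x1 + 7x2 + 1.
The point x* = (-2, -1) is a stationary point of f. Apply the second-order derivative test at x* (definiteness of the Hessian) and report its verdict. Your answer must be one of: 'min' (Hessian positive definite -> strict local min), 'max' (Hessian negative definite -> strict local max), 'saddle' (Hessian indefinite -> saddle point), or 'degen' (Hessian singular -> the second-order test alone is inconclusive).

Compute the Hessian H = grad^2 f:
  H = [[9, 3], [3, 1]]
Verify stationarity: grad f(x*) = H x* + g = (0, 0).
Eigenvalues of H: 0, 10.
H has a zero eigenvalue (singular; positive semidefinite but not definite), so H is neither positive definite, negative definite, nor indefinite. The second-order test alone is inconclusive -> degen.
(Indeed, f is constant along the null direction of H through x*, so x* is not a strict local extremum.)

degen


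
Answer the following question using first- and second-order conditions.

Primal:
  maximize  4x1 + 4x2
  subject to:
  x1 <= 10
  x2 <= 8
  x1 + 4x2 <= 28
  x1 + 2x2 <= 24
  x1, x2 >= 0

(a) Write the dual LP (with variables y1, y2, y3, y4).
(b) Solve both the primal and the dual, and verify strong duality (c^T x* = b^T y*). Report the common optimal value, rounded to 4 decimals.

The standard primal-dual pair for 'max c^T x s.t. A x <= b, x >= 0' is:
  Dual:  min b^T y  s.t.  A^T y >= c,  y >= 0.

So the dual LP is:
  minimize  10y1 + 8y2 + 28y3 + 24y4
  subject to:
    y1 + y3 + y4 >= 4
    y2 + 4y3 + 2y4 >= 4
    y1, y2, y3, y4 >= 0

Solving the primal: x* = (10, 4.5).
  primal value c^T x* = 58.
Solving the dual: y* = (3, 0, 1, 0).
  dual value b^T y* = 58.
Strong duality: c^T x* = b^T y*. Confirmed.

58
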